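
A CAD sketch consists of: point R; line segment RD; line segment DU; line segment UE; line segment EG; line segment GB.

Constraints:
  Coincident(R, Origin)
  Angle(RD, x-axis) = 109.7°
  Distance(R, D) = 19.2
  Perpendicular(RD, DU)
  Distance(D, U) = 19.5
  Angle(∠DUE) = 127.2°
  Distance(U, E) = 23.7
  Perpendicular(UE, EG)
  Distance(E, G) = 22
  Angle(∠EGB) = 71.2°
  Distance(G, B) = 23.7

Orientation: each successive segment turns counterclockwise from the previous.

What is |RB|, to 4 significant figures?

12.97

UE ⟂ EG, so EG runs at -17.50°; with |EG| = 22.0, G = (-10.98, -17.72). ∠EGB = 71.2° gives GB at 91.30° from the x-axis; with |GB| = 23.7, B = (-11.51, 5.978). Then |RB| = |B − R| = 12.97.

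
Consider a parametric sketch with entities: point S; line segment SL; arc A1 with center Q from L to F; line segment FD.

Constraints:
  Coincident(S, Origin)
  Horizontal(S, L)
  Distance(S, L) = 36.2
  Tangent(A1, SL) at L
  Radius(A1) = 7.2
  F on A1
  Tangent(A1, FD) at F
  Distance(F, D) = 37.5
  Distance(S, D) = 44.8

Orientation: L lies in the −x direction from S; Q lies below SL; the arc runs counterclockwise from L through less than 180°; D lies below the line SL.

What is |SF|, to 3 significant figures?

43.4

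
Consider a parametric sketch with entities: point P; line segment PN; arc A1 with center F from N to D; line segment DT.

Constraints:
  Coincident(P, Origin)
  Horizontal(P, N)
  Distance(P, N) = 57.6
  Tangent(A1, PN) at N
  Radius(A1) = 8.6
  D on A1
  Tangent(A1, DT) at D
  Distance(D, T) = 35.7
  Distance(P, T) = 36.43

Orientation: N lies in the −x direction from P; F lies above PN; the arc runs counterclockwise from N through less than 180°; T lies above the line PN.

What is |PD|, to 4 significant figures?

51.88

P is at the origin; P and N share the same y with |PN| = 57.6 and N on the −x side, so N = (-57.60, 0.000). A1 meets PN tangentially, so FN is at right angles to PN, so F = N + (0, 8.6) = (-57.60, 8.600). Since FD ⟂ DT (tangency), |FT| = √(8.6² + 35.7²) = 36.72 regardless of where D sits on A1. So T lies on both circle(P, 36.43) and circle(F, 36.72); the above-PN intersection is T = (-25.35, 26.16). D is the foot of the tangent from T: D = (-51.83, 2.221).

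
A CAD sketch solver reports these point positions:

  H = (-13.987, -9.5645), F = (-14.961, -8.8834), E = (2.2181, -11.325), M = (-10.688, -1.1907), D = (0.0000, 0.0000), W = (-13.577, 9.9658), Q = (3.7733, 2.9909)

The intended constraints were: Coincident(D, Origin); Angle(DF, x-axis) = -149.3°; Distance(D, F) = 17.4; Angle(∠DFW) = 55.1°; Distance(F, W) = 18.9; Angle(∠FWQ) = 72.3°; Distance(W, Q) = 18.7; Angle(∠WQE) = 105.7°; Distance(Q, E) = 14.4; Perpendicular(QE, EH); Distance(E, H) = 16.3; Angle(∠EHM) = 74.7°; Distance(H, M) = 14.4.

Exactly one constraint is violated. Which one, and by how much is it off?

Distance(H, M) = 14.4 — off by 5.40.

D = (0.00, 0.00) ✓; DF at -149.3° ✓; |DF| = 17.40 ✓; ∠DFW = 55.10° ✓; |FW| = 18.90 ✓; ∠FWQ = 72.30° ✓; |WQ| = 18.70 ✓; ∠WQE = 105.7° ✓; |QE| = 14.40 ✓; ∠(QE, EH) = 90.00° ✓; |EH| = 16.30 ✓; ∠EHM = 74.70° ✓; |HM| = 9.000 ✗.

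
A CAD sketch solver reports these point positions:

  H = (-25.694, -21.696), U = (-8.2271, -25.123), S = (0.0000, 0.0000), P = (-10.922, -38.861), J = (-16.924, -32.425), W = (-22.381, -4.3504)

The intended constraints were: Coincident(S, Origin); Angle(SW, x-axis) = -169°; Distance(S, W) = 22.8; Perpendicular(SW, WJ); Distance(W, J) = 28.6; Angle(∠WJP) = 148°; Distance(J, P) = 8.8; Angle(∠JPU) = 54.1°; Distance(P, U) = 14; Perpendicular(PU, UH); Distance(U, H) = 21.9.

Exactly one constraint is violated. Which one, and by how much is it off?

Distance(U, H) = 21.9 — off by 4.10.

S = (0.00, 0.00) ✓; SW at -169.0° ✓; |SW| = 22.80 ✓; ∠(SW, WJ) = 90.00° ✓; |WJ| = 28.60 ✓; ∠WJP = 148.0° ✓; |JP| = 8.800 ✓; ∠JPU = 54.10° ✓; |PU| = 14.00 ✓; ∠(PU, UH) = 90.00° ✓; |UH| = 17.80 ✗.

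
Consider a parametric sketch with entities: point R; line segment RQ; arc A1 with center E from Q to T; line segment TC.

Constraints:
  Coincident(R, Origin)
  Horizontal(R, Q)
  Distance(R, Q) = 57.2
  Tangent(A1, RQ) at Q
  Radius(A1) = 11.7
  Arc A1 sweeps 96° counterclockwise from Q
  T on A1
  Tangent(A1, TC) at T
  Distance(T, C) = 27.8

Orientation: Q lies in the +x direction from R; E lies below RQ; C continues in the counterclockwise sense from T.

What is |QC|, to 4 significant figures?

41.50

On A1, Q sits at bearing 90° from E; a 96° counterclockwise sweep puts T at bearing 186°, so T = E + 11.7·(cos 186°, sin 186°) = (45.56, -12.92). A1 meets TC tangentially, so ET is at right angles to TC, so TC runs along (−sin 186°, cos 186°); with |TC| = 27.8, C = (48.47, -40.57). Then |QC| = |C − Q| = 41.50.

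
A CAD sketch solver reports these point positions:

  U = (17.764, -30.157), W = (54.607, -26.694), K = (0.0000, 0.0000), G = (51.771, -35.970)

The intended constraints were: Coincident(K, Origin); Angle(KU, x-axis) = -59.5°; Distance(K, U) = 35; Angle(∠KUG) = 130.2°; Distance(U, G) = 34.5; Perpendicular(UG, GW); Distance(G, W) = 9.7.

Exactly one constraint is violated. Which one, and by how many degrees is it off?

Perpendicular(UG, GW) — off by 7.30°.

K = (0.00, 0.00) ✓; KU at -59.50° ✓; |KU| = 35.00 ✓; ∠KUG = 130.2° ✓; |UG| = 34.50 ✓; ∠(UG, GW) = 82.70° ✗; |GW| = 9.700 ✓.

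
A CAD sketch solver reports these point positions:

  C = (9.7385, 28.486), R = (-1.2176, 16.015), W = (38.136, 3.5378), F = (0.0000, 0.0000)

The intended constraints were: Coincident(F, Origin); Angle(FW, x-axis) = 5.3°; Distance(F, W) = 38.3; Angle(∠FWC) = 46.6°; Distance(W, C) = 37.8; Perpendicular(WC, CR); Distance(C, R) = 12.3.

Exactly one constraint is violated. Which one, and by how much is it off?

Distance(C, R) = 12.3 — off by 4.30.

F = (0.00, 0.00) ✓; FW at 5.300° ✓; |FW| = 38.30 ✓; ∠FWC = 46.60° ✓; |WC| = 37.80 ✓; ∠(WC, CR) = 90.00° ✓; |CR| = 16.60 ✗.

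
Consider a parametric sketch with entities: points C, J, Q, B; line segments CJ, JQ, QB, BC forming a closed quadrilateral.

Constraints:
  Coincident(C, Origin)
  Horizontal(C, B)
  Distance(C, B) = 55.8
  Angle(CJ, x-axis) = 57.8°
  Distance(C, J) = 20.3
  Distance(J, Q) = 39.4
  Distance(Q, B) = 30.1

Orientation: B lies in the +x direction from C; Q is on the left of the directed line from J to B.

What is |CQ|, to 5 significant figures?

56.464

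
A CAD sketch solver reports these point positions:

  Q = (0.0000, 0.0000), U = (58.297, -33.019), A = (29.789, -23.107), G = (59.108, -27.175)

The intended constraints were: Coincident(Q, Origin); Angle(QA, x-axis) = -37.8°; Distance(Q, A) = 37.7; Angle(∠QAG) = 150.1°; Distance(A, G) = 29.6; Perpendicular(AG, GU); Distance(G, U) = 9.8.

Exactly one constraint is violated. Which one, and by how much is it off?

Distance(G, U) = 9.8 — off by 3.90.

Q = (0.00, 0.00) ✓; QA at -37.80° ✓; |QA| = 37.70 ✓; ∠QAG = 150.1° ✓; |AG| = 29.60 ✓; ∠(AG, GU) = 90.00° ✓; |GU| = 5.900 ✗.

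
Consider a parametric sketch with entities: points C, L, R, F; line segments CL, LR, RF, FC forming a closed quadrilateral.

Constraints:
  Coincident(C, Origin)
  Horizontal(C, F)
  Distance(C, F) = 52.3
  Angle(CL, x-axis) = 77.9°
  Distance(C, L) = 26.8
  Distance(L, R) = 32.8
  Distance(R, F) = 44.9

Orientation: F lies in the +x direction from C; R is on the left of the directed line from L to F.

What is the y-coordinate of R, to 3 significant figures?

41.3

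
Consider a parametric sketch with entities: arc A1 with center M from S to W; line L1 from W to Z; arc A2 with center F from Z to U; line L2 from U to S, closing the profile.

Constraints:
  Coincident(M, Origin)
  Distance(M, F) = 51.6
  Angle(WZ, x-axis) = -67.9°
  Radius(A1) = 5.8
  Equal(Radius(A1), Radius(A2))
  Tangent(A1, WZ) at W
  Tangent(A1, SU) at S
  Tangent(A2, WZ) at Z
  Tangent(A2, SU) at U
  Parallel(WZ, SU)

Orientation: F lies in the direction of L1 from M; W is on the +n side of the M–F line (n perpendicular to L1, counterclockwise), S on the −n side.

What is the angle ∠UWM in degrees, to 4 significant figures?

77.33°

Tangency of A1 to both parallel lines with radius 5.8 puts W and S at M ± 5.8·n: W = (5.374, 2.182), S = (-5.374, -2.182). Equal radii place Z and U the same way about F: Z = F + 5.8·n = (24.79, -45.63), U = F − 5.8·n = (14.04, -49.99). Then cos ∠UWM = WU·WM / (|WU||WM|), giving 77.33°.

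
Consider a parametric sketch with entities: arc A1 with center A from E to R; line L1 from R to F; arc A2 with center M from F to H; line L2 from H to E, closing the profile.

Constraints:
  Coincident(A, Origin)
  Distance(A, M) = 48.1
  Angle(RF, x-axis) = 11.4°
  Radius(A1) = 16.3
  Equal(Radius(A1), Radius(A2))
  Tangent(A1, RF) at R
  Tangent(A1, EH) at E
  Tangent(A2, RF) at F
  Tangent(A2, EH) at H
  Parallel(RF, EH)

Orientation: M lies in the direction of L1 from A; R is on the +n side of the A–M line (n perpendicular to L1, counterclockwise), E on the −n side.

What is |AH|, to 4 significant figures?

50.79

Tangency of A1 to both parallel lines with radius 16.3 puts R and E at A ± 16.3·n: R = (-3.222, 15.98), E = (3.222, -15.98). Equal radii place F and H the same way about M: F = M + 16.3·n = (43.93, 25.49), H = M − 16.3·n = (50.37, -6.471). Then |AH| = |H − A| = 50.79.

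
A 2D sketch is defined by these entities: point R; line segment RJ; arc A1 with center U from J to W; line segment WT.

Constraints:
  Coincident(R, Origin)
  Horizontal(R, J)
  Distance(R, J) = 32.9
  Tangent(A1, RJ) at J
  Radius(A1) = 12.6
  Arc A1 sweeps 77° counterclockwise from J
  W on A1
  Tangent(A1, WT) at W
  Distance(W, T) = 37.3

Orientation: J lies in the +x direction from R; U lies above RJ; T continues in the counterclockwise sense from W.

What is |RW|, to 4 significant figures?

46.22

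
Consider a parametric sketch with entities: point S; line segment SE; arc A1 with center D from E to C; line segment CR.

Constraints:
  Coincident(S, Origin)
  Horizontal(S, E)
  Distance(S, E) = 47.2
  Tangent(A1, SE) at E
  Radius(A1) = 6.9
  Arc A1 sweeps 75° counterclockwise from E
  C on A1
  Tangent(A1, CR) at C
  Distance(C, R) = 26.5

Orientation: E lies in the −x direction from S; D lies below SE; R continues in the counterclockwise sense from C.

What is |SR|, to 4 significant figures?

68.05

S is at the origin; S and E share the same y with |SE| = 47.2 and E on the −x side, so E = (-47.20, 0.000). Since A1 is tangent to SE there, DE ⟂ SE, so D = E + (0, -6.9) = (-47.20, -6.900). On A1, E sits at bearing 90° from D; a 75° counterclockwise sweep puts C at bearing 165°, so C = D + 6.9·(cos 165°, sin 165°) = (-53.86, -5.114). A1 meets CR tangentially, so DC is at right angles to CR, so CR runs along (−sin 165°, cos 165°); with |CR| = 26.5, R = (-60.72, -30.71). Then |SR| = |R − S| = 68.05.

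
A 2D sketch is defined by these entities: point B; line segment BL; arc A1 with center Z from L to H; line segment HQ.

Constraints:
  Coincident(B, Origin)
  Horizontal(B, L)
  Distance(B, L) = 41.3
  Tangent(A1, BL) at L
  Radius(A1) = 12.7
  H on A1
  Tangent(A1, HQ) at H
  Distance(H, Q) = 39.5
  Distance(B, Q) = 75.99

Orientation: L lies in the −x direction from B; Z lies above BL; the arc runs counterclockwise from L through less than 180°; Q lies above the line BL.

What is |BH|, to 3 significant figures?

37.5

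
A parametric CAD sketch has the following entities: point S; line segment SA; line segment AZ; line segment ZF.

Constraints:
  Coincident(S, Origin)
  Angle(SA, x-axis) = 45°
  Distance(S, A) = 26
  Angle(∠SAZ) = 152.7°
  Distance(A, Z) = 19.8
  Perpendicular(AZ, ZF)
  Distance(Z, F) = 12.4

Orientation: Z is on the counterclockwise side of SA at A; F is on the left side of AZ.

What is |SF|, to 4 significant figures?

42.91

S is at the origin; SA runs at 45.0° with length 26.0, so A = 26.0·(cos 45.0°, sin 45.0°) = (18.38, 18.38). ∠SAZ = 152.7°, so AZ runs at 45.0° + (180° − 152.7°) = 72.30° from the x-axis; with |AZ| = 19.8, Z = A + 19.8·(cos 72.30°, sin 72.30°) = (24.40, 37.25). AZ is perpendicular to ZF; with |ZF| = 12.4 on the left of AZ, F = Z + 12.4·(-0.9527, 0.3040) = (12.59, 41.02). Then |SF| = |F − S| = 42.91.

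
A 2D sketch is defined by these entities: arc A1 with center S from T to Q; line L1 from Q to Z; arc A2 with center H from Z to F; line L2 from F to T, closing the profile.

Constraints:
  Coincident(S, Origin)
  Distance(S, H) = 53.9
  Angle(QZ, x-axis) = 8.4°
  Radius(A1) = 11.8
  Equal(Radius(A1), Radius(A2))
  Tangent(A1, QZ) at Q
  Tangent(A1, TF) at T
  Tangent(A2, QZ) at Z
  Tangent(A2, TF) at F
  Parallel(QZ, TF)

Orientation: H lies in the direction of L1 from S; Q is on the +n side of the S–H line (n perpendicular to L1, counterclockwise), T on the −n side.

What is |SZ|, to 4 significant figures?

55.18

The slot axis is L1's direction at 8.4°, so u = (cos 8.4°, sin 8.4°) = (0.9893, 0.1461) and n = (−sin 8.4°, cos 8.4°) = (-0.1461, 0.9893). S is at the origin and H lies 53.9 along u from S, so H = 53.9·u = (53.32, 7.874). Tangency of A1 to both parallel lines with radius 11.8 puts Q and T at S ± 11.8·n: Q = (-1.724, 11.67), T = (1.724, -11.67). Equal radii place Z and F the same way about H: Z = H + 11.8·n = (51.60, 19.55), F = H − 11.8·n = (55.05, -3.800). Then |SZ| = |Z − S| = 55.18.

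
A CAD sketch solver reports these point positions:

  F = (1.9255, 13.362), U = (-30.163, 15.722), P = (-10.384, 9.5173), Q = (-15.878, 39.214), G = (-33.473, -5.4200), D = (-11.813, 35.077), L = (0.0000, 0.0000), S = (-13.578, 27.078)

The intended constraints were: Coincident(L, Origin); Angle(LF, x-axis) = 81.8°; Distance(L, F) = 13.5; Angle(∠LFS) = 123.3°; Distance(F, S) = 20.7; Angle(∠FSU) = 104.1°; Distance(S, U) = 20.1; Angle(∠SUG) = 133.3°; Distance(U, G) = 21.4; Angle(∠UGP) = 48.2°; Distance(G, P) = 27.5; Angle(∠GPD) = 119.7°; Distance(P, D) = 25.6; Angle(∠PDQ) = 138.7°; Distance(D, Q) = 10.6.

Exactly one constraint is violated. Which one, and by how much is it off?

Distance(D, Q) = 10.6 — off by 4.80.

L = (0.00, 0.00) ✓; LF at 81.80° ✓; |LF| = 13.50 ✓; ∠LFS = 123.3° ✓; |FS| = 20.70 ✓; ∠FSU = 104.1° ✓; |SU| = 20.10 ✓; ∠SUG = 133.3° ✓; |UG| = 21.40 ✓; ∠UGP = 48.20° ✓; |GP| = 27.50 ✓; ∠GPD = 119.7° ✓; |PD| = 25.60 ✓; ∠PDQ = 138.7° ✓; |DQ| = 5.800 ✗.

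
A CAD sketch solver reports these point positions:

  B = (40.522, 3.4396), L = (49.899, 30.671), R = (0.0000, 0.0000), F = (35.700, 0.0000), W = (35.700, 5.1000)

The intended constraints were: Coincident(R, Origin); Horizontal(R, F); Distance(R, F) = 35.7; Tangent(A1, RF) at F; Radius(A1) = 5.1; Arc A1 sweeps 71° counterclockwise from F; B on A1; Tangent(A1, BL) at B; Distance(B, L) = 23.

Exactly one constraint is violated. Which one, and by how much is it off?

Distance(B, L) = 23 — off by 5.80.

R = (0.00, 0.00) ✓; R.y = 0.00, F.y = 0.00 ✓; |RF| = 35.70 ✓; ∠(WF, FR) = 90.00° ✓; |WF| = 5.100 ✓; bearing(W→B) − bearing(W→F) = 71.00° ✓; |WB| = 5.100 ✓; ∠(WB, BL) = 90.00° ✓; |BL| = 28.80 ✗.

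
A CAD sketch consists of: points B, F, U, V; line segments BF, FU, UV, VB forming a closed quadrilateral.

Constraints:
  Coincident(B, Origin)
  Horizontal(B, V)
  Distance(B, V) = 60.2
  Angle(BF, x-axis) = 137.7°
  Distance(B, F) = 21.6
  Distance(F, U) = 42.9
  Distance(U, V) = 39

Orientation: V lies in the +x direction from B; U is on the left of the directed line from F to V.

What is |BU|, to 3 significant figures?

33.2

Checks: |FU| = 42.90 ✓; |UV| = 39.00 ✓.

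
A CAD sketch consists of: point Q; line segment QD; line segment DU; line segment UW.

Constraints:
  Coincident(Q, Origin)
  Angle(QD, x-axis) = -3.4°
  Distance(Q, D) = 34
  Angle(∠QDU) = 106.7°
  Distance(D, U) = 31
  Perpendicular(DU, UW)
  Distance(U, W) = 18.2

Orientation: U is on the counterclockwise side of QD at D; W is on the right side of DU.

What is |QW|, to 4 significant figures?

65.11

Q is at the origin; QD runs at -3.4° with length 34.0, so D = 34.0·(cos -3.4°, sin -3.4°) = (33.94, -2.016). ∠QDU = 106.7°, so DU runs at -3.4° + (180° − 106.7°) = 69.90° from the x-axis; with |DU| = 31.0, U = D + 31.0·(cos 69.90°, sin 69.90°) = (44.59, 27.10). DU ⟂ UW; with |UW| = 18.2 on the right of DU, W = U + 18.2·(0.9391, -0.3437) = (61.69, 20.84). Then |QW| = |W − Q| = 65.11.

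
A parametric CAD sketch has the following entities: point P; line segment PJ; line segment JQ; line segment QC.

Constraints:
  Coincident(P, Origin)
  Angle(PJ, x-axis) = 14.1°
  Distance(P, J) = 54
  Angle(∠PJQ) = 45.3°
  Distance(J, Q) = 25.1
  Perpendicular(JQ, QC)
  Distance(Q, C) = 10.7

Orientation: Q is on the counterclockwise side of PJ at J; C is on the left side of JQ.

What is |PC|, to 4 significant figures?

30.53

P is at the origin; PJ runs at 14.1° with length 54.0, so J = 54.0·(cos 14.1°, sin 14.1°) = (52.37, 13.16). ∠PJQ = 45.3°, so JQ runs at 14.1° + (180° − 45.3°) = 148.8° from the x-axis; with |JQ| = 25.1, Q = J + 25.1·(cos 148.8°, sin 148.8°) = (30.90, 26.16). JQ ⟂ QC; with |QC| = 10.7 on the left of JQ, C = Q + 10.7·(-0.5180, -0.8554) = (25.36, 17.01). Then |PC| = |C − P| = 30.53.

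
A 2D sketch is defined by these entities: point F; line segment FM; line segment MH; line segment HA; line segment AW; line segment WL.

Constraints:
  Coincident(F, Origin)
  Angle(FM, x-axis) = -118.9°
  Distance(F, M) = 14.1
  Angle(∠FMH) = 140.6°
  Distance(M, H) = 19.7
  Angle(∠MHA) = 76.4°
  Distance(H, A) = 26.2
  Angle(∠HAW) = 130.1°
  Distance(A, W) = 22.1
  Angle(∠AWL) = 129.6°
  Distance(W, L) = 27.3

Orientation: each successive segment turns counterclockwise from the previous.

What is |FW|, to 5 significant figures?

26.785

F is at the origin; FM runs at -118.9° with length 14.1, so M = (-6.8143, -12.344). ∠FMH = 140.6° gives MH at -79.500° from the x-axis; with |MH| = 19.7, H = (-3.2242, -31.714). ∠MHA = 76.4° gives HA at 24.100° from the x-axis; with |HA| = 26.2, A = (20.692, -21.016). ∠HAW = 130.1° gives AW at 74.000° from the x-axis; with |AW| = 22.1, W = (26.784, 0.22797). Then |FW| = |W − F| = 26.785.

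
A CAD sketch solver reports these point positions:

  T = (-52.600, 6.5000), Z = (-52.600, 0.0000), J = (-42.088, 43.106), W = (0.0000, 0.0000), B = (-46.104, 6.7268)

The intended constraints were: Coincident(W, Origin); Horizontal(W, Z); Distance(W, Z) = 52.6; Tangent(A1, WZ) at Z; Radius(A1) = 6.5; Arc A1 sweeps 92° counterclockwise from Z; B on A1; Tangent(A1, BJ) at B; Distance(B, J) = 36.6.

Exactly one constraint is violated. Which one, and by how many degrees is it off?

Tangent(A1, BJ) at B — off by 8.30°.

W = (0.00, 0.00) ✓; W.y = 0.00, Z.y = 0.00 ✓; |WZ| = 52.60 ✓; ∠(TZ, ZW) = 90.00° ✓; |TZ| = 6.500 ✓; bearing(T→B) − bearing(T→Z) = 92.00° ✓; |TB| = 6.500 ✓; ∠(TB, BJ) = 98.30° ✗; |BJ| = 36.60 ✓.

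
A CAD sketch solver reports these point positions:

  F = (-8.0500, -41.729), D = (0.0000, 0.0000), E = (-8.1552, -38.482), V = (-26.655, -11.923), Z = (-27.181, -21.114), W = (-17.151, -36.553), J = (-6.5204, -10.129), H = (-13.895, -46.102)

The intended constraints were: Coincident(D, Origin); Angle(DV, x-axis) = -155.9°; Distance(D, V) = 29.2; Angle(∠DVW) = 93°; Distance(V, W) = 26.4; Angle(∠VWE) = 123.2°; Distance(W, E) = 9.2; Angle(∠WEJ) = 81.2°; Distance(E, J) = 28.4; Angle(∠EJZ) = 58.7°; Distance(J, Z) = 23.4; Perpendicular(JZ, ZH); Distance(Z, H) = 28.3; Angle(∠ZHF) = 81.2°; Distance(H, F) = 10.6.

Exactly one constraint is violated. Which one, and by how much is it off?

Distance(H, F) = 10.6 — off by 3.30.

D = (0.00, 0.00) ✓; DV at -155.9° ✓; |DV| = 29.20 ✓; ∠DVW = 93.00° ✓; |VW| = 26.40 ✓; ∠VWE = 123.2° ✓; |WE| = 9.200 ✓; ∠WEJ = 81.20° ✓; |EJ| = 28.40 ✓; ∠EJZ = 58.70° ✓; |JZ| = 23.40 ✓; ∠(JZ, ZH) = 90.00° ✓; |ZH| = 28.30 ✓; ∠ZHF = 81.20° ✓; |HF| = 7.300 ✗.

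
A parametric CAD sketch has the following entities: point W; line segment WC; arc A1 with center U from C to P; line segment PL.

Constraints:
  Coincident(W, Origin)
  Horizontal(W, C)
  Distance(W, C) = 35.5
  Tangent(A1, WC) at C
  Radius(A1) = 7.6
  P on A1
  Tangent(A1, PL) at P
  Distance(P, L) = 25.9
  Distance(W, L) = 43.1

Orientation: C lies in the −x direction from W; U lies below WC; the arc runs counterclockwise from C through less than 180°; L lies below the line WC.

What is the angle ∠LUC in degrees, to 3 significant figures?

162°

Checks: |UP| = 7.600 ✓; ∠(UP, PL) = 90.00° ✓; |PL| = 25.90 ✓; |WL| = 43.10 ✓.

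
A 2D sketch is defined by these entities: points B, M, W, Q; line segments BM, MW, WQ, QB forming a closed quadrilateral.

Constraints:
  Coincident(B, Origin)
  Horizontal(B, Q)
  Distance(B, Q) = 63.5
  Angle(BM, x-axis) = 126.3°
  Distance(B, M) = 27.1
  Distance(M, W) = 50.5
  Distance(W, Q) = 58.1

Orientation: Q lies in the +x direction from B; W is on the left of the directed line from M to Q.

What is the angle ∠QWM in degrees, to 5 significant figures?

98.608°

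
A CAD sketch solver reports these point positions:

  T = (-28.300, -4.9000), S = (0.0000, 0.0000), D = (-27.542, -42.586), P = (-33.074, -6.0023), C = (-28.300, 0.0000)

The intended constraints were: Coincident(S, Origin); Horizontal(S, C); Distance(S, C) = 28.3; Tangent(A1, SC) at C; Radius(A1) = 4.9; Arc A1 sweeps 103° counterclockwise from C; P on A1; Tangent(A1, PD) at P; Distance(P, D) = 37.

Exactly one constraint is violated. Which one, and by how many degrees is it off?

Tangent(A1, PD) at P — off by 4.40°.

S = (0.00, 0.00) ✓; S.y = 0.00, C.y = 0.00 ✓; |SC| = 28.30 ✓; ∠(TC, CS) = 90.00° ✓; |TC| = 4.900 ✓; bearing(T→P) − bearing(T→C) = 103.0° ✓; |TP| = 4.900 ✓; ∠(TP, PD) = 94.40° ✗; |PD| = 37.00 ✓.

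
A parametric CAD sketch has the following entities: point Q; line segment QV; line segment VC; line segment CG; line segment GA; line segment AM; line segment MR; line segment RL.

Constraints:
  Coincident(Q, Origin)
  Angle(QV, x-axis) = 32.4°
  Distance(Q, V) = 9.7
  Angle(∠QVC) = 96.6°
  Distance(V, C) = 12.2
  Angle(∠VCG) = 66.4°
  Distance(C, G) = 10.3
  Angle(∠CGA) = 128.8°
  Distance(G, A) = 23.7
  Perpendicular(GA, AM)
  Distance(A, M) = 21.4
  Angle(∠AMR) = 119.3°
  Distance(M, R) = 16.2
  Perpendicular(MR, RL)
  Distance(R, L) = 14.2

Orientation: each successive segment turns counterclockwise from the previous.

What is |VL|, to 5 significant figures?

6.3223

Q is at the origin; QV runs at 32.4° with length 9.7, so V = (8.1900, 5.1975). ∠QVC = 96.6° gives VC at 115.80° from the x-axis; with |VC| = 12.2, C = (2.8802, 16.181). ∠VCG = 66.4° gives CG at -130.60° from the x-axis; with |CG| = 10.3, G = (-3.8228, 8.3609). ∠CGA = 128.8° gives GA at -79.400° from the x-axis; with |GA| = 23.7, A = (0.53683, -14.935). GA is perpendicular to AM, so AM runs at 10.600°; with |AM| = 21.4, M = (21.572, -10.998). ∠AMR = 119.3° gives MR at 71.300° from the x-axis; with |MR| = 16.2, R = (26.766, 4.3467). MR ⟂ RL, so RL runs at 161.30°; with |RL| = 14.2, L = (13.315, 8.8994). Then |VL| = |L − V| = 6.3223.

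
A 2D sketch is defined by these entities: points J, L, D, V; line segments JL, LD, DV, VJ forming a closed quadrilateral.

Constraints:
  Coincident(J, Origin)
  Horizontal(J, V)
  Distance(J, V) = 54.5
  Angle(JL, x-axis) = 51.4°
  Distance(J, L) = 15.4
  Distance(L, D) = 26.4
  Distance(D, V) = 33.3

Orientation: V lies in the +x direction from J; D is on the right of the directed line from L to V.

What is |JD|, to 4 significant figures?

25.36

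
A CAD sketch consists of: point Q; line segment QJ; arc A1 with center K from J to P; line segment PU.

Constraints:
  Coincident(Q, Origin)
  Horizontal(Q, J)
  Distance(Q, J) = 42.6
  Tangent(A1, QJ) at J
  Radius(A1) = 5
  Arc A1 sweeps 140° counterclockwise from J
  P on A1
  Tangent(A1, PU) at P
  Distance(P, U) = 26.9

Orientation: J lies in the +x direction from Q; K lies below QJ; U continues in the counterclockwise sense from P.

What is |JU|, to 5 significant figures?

31.382

Q is at the origin; Q and J share the same y with |QJ| = 42.6 and J on the +x side, so J = (42.600, 0.0000). The tangent condition forces KJ to be normal to QJ, so K = J + (0, -5) = (42.600, -5.0000). On A1, J sits at bearing 90° from K; a 140° counterclockwise sweep puts P at bearing 230°, so P = K + 5.0·(cos 230°, sin 230°) = (39.386, -8.8302). The tangent condition forces KP to be normal to PU, so PU runs along (−sin 230°, cos 230°); with |PU| = 26.9, U = (59.993, -26.121). Then |JU| = |U − J| = 31.382.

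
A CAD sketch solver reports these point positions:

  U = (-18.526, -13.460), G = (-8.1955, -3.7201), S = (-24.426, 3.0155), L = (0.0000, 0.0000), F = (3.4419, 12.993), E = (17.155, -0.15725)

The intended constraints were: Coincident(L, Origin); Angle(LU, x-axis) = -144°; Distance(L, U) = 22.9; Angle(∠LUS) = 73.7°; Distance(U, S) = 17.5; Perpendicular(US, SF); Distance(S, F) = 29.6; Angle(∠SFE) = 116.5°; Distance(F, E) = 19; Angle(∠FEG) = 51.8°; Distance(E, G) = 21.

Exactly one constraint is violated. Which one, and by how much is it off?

Distance(E, G) = 21 — off by 4.60.

L = (0.00, 0.00) ✓; LU at -144.0° ✓; |LU| = 22.90 ✓; ∠LUS = 73.70° ✓; |US| = 17.50 ✓; ∠(US, SF) = 90.00° ✓; |SF| = 29.60 ✓; ∠SFE = 116.5° ✓; |FE| = 19.00 ✓; ∠FEG = 51.80° ✓; |EG| = 25.60 ✗.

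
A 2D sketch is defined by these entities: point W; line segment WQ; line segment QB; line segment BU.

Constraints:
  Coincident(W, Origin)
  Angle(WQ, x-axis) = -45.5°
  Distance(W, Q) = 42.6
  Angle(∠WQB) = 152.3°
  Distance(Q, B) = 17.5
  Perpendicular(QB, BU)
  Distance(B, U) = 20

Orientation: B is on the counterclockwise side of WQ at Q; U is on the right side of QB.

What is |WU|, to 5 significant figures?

68.068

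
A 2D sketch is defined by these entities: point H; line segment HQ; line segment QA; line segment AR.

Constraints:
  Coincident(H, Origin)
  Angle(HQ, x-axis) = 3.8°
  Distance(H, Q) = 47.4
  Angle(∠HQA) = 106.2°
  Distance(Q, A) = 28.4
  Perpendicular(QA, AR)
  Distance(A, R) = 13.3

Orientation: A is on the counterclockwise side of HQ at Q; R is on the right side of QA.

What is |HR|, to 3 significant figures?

72.1

∠HQA = 106.2°, so QA runs at 3.8° + (180° − 106.2°) = 77.6° from the x-axis; with |QA| = 28.4, A = Q + 28.4·(cos 77.6°, sin 77.6°) = (53.4, 30.9). QA ⟂ AR; with |AR| = 13.3 on the right of QA, R = A + 13.3·(0.977, -0.215) = (66.4, 28.0). Then |HR| = |R − H| = 72.1.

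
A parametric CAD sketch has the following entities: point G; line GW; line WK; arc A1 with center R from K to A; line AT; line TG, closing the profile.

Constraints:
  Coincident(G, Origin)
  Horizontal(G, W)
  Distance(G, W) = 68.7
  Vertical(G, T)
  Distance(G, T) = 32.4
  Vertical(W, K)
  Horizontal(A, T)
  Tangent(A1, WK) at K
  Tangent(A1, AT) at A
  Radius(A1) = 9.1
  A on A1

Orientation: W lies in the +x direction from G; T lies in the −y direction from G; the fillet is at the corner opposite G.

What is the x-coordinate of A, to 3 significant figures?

59.6

G is at the origin; GW is horizontal with |GW| = 68.7 and W on the +x side, so W = (68.7, 0.00). GT is vertical with |GT| = 32.4 and T on the −y side, so T = (0.00, -32.4). The virtual corner opposite G is at (68.7, -32.4). A1 meets WK tangentially, so RK is at right angles to WK and the tangent condition forces RA to be normal to AT, with radius 9.1, so the center R sits 9.1 in from both sides at R = (59.6, -23.3). That places the tangent points at K = (68.7, -23.3) on WK and A = (59.6, -32.4) on AT. So A.x = 59.6.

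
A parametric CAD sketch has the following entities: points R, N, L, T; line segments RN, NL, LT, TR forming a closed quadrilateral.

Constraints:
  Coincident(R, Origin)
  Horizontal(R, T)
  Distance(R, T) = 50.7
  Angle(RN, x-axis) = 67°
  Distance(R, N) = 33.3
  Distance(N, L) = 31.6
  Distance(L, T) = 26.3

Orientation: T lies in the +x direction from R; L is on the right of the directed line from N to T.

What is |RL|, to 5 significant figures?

24.456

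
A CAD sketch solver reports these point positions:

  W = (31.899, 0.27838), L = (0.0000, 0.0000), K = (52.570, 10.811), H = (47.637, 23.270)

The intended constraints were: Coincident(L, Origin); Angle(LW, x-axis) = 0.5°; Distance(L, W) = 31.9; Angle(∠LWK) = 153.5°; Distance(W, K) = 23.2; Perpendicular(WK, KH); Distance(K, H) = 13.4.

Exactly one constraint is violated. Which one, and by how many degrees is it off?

Perpendicular(WK, KH) — off by 5.40°.

L = (0.00, 0.00) ✓; LW at 0.5000° ✓; |LW| = 31.90 ✓; ∠LWK = 153.5° ✓; |WK| = 23.20 ✓; ∠(WK, KH) = 84.60° ✗; |KH| = 13.40 ✓.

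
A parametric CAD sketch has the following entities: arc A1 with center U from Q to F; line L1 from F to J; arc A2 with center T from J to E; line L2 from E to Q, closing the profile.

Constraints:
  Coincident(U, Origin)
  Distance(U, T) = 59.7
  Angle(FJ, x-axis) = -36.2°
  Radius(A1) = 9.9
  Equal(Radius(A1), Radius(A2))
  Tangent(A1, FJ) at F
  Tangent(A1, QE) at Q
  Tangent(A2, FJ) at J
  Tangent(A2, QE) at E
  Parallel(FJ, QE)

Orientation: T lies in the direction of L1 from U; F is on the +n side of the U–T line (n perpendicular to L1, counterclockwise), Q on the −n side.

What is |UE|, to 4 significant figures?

60.52

Tangency of A1 to both parallel lines with radius 9.9 puts F and Q at U ± 9.9·n: F = (5.847, 7.989), Q = (-5.847, -7.989). Equal radii place J and E the same way about T: J = T + 9.9·n = (54.02, -27.27), E = T − 9.9·n = (42.33, -43.25). Then |UE| = |E − U| = 60.52.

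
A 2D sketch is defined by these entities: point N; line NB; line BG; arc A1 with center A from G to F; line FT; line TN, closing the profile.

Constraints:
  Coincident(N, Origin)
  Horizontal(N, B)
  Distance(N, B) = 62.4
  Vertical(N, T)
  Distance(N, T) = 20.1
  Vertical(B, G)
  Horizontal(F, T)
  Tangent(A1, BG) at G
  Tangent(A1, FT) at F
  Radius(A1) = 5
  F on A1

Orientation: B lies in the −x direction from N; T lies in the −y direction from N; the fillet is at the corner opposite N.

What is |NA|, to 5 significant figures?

59.353

N is at the origin; N and B share the same y with |NB| = 62.4 and B on the −x side, so B = (-62.400, 0.0000). NT is vertical with |NT| = 20.1 and T on the −y side, so T = (0.0000, -20.100). The virtual corner opposite N is at (-62.400, -20.100). The tangent condition forces AG to be normal to BG and the tangent condition forces AF to be normal to FT, with radius 5.0, so the center A sits 5.0 in from both sides at A = (-57.400, -15.100). Then |NA| = |A − N| = 59.353.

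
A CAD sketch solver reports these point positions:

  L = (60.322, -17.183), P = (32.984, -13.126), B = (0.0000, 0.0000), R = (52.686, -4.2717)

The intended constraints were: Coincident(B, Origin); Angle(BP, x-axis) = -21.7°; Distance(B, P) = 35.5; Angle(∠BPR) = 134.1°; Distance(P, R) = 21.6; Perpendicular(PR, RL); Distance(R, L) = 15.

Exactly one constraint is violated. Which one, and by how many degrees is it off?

Perpendicular(PR, RL) — off by 6.40°.

B = (0.00, 0.00) ✓; BP at -21.70° ✓; |BP| = 35.50 ✓; ∠BPR = 134.1° ✓; |PR| = 21.60 ✓; ∠(PR, RL) = 83.60° ✗; |RL| = 15.00 ✓.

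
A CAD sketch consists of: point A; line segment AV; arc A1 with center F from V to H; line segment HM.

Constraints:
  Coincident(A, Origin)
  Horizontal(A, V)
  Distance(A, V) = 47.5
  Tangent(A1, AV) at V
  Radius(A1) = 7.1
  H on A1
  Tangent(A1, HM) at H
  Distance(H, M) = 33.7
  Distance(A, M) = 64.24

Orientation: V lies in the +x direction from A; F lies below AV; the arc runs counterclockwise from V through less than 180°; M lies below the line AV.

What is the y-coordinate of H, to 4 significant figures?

-8.871

Checks: A.y = 0.00, V.y = 0.00 ✓; |FH| = 7.100 ✓; ∠(FH, HM) = 90.00° ✓; |HM| = 33.70 ✓; |AM| = 64.24 ✓.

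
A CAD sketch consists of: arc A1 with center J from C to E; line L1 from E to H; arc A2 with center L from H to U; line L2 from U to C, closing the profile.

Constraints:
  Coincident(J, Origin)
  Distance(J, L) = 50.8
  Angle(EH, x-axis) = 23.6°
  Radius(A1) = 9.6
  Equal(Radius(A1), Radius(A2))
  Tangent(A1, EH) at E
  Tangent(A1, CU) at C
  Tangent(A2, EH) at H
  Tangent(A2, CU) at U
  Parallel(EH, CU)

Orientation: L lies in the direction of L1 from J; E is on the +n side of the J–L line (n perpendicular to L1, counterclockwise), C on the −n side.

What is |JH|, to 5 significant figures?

51.699

Tangency of A1 to both parallel lines with radius 9.6 puts E and C at J ± 9.6·n: E = (-3.8434, 8.7971), C = (3.8434, -8.7971). Equal radii place H and U the same way about L: H = L + 9.6·n = (42.708, 29.135), U = L − 9.6·n = (50.395, 11.541). Then |JH| = |H − J| = 51.699.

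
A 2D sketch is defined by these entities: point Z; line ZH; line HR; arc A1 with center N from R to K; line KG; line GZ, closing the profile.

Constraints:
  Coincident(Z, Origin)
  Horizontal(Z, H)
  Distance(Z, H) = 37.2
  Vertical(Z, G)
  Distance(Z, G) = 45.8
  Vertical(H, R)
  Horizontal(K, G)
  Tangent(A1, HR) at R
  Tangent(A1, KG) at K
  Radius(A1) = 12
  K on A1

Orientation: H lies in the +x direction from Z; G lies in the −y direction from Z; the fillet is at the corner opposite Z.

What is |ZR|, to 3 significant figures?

50.3

Z is at the origin; Z and H share the same y with |ZH| = 37.2 and H on the +x side, so H = (37.2, 0.00). ZG is vertical with |ZG| = 45.8 and G on the −y side, so G = (0.00, -45.8). The virtual corner opposite Z is at (37.2, -45.8). A1 meets HR tangentially, so NR is at right angles to HR and A1 meets KG tangentially, so NK is at right angles to KG, with radius 12.0, so the center N sits 12.0 in from both sides at N = (25.2, -33.8). That places the tangent points at R = (37.2, -33.8) on HR and K = (25.2, -45.8) on KG. Then |ZR| = |R − Z| = 50.3.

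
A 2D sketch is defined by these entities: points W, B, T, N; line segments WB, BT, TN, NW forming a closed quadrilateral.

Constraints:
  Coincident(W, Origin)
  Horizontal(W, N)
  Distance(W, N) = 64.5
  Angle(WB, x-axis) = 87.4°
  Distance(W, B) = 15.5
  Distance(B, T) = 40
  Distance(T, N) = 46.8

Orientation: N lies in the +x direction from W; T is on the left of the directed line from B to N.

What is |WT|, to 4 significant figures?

50.31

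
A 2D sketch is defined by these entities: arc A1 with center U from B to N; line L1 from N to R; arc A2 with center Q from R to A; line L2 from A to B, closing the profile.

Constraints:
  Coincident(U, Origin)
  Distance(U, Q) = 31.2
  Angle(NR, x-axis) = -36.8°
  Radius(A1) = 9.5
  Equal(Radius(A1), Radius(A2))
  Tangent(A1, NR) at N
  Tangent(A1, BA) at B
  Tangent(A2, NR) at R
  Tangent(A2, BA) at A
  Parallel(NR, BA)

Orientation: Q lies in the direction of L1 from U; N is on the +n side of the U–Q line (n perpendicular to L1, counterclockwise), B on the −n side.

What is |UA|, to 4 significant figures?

32.61

The slot axis is L1's direction at -36.8°, so u = (cos -36.8°, sin -36.8°) = (0.8007, -0.5990) and n = (−sin -36.8°, cos -36.8°) = (0.5990, 0.8007). U is at the origin and Q lies 31.2 along u from U, so Q = 31.2·u = (24.98, -18.69). Tangency of A1 to both parallel lines with radius 9.5 puts N and B at U ± 9.5·n: N = (5.691, 7.607), B = (-5.691, -7.607). Equal radii place R and A the same way about Q: R = Q + 9.5·n = (30.67, -11.08), A = Q − 9.5·n = (19.29, -26.30). Then |UA| = |A − U| = 32.61.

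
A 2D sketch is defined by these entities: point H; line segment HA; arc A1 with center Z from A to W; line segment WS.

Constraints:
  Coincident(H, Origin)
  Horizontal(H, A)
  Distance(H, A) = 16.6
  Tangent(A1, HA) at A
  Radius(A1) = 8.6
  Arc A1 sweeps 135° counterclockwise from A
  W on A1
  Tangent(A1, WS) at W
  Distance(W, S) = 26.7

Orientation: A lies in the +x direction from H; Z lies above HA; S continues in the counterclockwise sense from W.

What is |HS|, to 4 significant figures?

33.78

H is at the origin; HA is horizontal with |HA| = 16.6 and A on the +x side, so A = (16.60, 0.000). Since A1 is tangent to HA there, ZA ⟂ HA, so Z = A + (0, 8.6) = (16.60, 8.600). On A1, A sits at bearing -90° from Z; a 135° counterclockwise sweep puts W at bearing 45°, so W = Z + 8.6·(cos 45°, sin 45°) = (22.68, 14.68). The tangent condition forces ZW to be normal to WS, so WS runs along (−sin 45°, cos 45°); with |WS| = 26.7, S = (3.801, 33.56). Then |HS| = |S − H| = 33.78.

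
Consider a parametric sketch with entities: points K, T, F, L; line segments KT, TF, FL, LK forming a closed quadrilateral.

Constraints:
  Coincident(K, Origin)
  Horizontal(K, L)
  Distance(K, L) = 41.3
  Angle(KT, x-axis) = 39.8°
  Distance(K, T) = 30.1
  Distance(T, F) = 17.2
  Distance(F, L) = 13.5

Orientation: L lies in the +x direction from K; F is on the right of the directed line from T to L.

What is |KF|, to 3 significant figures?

28.2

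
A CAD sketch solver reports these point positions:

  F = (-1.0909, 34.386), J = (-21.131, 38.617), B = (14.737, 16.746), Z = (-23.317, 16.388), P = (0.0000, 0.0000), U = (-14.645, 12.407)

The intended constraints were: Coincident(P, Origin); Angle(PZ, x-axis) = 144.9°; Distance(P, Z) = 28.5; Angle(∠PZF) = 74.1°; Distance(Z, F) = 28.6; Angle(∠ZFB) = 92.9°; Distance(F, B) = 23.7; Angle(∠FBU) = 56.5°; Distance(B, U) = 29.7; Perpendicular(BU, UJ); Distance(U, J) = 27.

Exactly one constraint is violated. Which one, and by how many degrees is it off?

Perpendicular(BU, UJ) — off by 5.50°.

P = (0.00, 0.00) ✓; PZ at 144.9° ✓; |PZ| = 28.50 ✓; ∠PZF = 74.10° ✓; |ZF| = 28.60 ✓; ∠ZFB = 92.90° ✓; |FB| = 23.70 ✓; ∠FBU = 56.50° ✓; |BU| = 29.70 ✓; ∠(BU, UJ) = 84.50° ✗; |UJ| = 27.00 ✓.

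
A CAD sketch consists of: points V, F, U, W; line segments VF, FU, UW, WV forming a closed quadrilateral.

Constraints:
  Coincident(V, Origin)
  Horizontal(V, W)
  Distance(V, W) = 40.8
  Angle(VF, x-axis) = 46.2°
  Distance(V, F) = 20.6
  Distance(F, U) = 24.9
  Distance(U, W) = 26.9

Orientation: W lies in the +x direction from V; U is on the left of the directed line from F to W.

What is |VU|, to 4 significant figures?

44.93

V is at the origin; V and W share the same y with |VW| = 40.8 and W in +x, so W = (40.8, 0). VF runs at 46.2° with |VF| = 20.6, so F = (14.26, 14.87). U is determined by |FU| = 24.9 and |UW| = 26.9 together: it lies at the intersection of circle(F, 24.9) and circle(W, 26.9). With |FW| = 30.42, the foot of the radical line on FW is 13.51 from F and the perpendicular offset is √(24.9² − 13.51²) = 20.92. Taking the left-of-FW solution: U = (36.27, 26.52).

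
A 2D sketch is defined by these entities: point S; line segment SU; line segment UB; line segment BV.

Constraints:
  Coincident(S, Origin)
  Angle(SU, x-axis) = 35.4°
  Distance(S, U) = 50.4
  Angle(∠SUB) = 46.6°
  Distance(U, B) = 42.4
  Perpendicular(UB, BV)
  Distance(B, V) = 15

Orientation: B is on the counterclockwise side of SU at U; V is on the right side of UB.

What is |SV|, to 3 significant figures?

52.2

∠SUB = 46.6°, so UB runs at 35.4° + (180° − 46.6°) = 169° from the x-axis; with |UB| = 42.4, B = U + 42.4·(cos 169°, sin 169°) = (-0.510, 37.4). UB ⟂ BV; with |BV| = 15.0 on the right of UB, V = B + 15.0·(0.194, 0.981) = (2.40, 52.1). Then |SV| = |V − S| = 52.2.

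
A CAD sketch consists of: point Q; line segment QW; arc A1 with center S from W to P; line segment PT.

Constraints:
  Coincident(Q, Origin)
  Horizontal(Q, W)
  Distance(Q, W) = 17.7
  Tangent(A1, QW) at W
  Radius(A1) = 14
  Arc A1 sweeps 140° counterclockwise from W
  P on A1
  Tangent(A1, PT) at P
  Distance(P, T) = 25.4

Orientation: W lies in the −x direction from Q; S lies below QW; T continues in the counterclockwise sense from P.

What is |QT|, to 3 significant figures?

41.7

Q is at the origin; Q and W share the same y with |QW| = 17.7 and W on the −x side, so W = (-17.7, 0.00). Tangency of A1 to QW means the radius SW is perpendicular to QW, so S = W + (0, -14) = (-17.7, -14.0). On A1, W sits at bearing 90° from S; a 140° counterclockwise sweep puts P at bearing 230°, so P = S + 14.0·(cos 230°, sin 230°) = (-26.7, -24.7). A1 meets PT tangentially, so SP is at right angles to PT, so PT runs along (−sin 230°, cos 230°); with |PT| = 25.4, T = (-7.24, -41.1). Then |QT| = |T − Q| = 41.7.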